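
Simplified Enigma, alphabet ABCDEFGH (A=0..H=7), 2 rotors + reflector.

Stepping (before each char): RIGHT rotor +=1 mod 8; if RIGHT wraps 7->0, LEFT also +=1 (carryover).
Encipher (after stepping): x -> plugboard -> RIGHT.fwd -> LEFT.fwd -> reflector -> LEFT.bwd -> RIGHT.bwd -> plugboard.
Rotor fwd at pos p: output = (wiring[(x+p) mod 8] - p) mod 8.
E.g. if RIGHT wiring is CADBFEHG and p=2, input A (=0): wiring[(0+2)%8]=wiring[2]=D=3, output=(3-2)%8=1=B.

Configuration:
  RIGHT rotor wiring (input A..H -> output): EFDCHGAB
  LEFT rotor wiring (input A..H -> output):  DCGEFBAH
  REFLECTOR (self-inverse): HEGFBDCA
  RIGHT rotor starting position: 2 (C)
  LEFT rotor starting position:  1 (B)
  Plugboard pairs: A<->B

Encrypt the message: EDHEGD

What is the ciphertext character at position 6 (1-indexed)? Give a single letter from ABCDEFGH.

Char 1 ('E'): step: R->3, L=1; E->plug->E->R->G->L->G->refl->C->L'->H->R'->A->plug->B
Char 2 ('D'): step: R->4, L=1; D->plug->D->R->F->L->H->refl->A->L'->E->R'->C->plug->C
Char 3 ('H'): step: R->5, L=1; H->plug->H->R->C->L->D->refl->F->L'->B->R'->A->plug->B
Char 4 ('E'): step: R->6, L=1; E->plug->E->R->F->L->H->refl->A->L'->E->R'->F->plug->F
Char 5 ('G'): step: R->7, L=1; G->plug->G->R->H->L->C->refl->G->L'->G->R'->C->plug->C
Char 6 ('D'): step: R->0, L->2 (L advanced); D->plug->D->R->C->L->D->refl->F->L'->F->R'->B->plug->A

A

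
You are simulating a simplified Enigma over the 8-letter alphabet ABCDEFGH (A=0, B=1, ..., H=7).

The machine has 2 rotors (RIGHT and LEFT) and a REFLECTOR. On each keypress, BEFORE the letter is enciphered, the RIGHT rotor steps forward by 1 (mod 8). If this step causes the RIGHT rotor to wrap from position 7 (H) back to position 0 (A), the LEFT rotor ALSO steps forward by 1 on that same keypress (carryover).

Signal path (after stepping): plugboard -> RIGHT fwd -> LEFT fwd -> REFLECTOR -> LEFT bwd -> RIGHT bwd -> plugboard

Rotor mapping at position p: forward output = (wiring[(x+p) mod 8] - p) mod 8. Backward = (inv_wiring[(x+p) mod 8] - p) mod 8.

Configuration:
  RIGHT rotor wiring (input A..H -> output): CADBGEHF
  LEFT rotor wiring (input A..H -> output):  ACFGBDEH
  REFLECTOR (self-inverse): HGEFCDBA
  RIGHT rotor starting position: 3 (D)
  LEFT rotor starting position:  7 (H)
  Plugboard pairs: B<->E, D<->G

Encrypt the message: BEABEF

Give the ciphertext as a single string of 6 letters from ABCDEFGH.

Char 1 ('B'): step: R->4, L=7; B->plug->E->R->G->L->E->refl->C->L'->F->R'->H->plug->H
Char 2 ('E'): step: R->5, L=7; E->plug->B->R->C->L->D->refl->F->L'->H->R'->A->plug->A
Char 3 ('A'): step: R->6, L=7; A->plug->A->R->B->L->B->refl->G->L'->D->R'->F->plug->F
Char 4 ('B'): step: R->7, L=7; B->plug->E->R->C->L->D->refl->F->L'->H->R'->F->plug->F
Char 5 ('E'): step: R->0, L->0 (L advanced); E->plug->B->R->A->L->A->refl->H->L'->H->R'->G->plug->D
Char 6 ('F'): step: R->1, L=0; F->plug->F->R->G->L->E->refl->C->L'->B->R'->H->plug->H

Answer: HAFFDH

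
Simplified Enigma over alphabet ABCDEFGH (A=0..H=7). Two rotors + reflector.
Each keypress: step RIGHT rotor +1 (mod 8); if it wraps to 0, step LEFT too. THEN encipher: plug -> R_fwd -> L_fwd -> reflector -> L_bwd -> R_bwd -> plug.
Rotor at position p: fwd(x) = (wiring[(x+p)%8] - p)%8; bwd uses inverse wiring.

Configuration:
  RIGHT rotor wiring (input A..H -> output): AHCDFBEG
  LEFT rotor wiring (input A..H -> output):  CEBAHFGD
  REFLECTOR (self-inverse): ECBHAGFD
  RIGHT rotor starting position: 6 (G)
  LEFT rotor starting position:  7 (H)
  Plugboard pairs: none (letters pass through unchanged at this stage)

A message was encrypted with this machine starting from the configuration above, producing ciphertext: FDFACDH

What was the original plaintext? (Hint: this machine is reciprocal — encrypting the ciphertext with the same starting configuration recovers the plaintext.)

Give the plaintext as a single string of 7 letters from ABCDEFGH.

Answer: GFBEFCE

Derivation:
Char 1 ('F'): step: R->7, L=7; F->plug->F->R->G->L->G->refl->F->L'->C->R'->G->plug->G
Char 2 ('D'): step: R->0, L->0 (L advanced); D->plug->D->R->D->L->A->refl->E->L'->B->R'->F->plug->F
Char 3 ('F'): step: R->1, L=0; F->plug->F->R->D->L->A->refl->E->L'->B->R'->B->plug->B
Char 4 ('A'): step: R->2, L=0; A->plug->A->R->A->L->C->refl->B->L'->C->R'->E->plug->E
Char 5 ('C'): step: R->3, L=0; C->plug->C->R->G->L->G->refl->F->L'->F->R'->F->plug->F
Char 6 ('D'): step: R->4, L=0; D->plug->D->R->C->L->B->refl->C->L'->A->R'->C->plug->C
Char 7 ('H'): step: R->5, L=0; H->plug->H->R->A->L->C->refl->B->L'->C->R'->E->plug->E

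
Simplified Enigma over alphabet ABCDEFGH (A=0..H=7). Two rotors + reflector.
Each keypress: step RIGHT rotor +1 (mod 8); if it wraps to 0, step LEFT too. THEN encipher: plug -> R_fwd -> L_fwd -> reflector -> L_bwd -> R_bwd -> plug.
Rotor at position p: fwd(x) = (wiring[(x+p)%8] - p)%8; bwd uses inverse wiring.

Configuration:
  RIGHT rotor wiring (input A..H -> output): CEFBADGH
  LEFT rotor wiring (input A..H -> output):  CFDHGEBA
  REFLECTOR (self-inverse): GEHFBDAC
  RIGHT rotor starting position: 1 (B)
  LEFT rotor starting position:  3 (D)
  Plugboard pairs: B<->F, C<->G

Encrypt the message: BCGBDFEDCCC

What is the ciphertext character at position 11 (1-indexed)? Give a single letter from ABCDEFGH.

Char 1 ('B'): step: R->2, L=3; B->plug->F->R->F->L->H->refl->C->L'->G->R'->C->plug->G
Char 2 ('C'): step: R->3, L=3; C->plug->G->R->B->L->D->refl->F->L'->E->R'->E->plug->E
Char 3 ('G'): step: R->4, L=3; G->plug->C->R->C->L->B->refl->E->L'->A->R'->F->plug->B
Char 4 ('B'): step: R->5, L=3; B->plug->F->R->A->L->E->refl->B->L'->C->R'->C->plug->G
Char 5 ('D'): step: R->6, L=3; D->plug->D->R->G->L->C->refl->H->L'->F->R'->H->plug->H
Char 6 ('F'): step: R->7, L=3; F->plug->B->R->D->L->G->refl->A->L'->H->R'->H->plug->H
Char 7 ('E'): step: R->0, L->4 (L advanced); E->plug->E->R->A->L->C->refl->H->L'->G->R'->G->plug->C
Char 8 ('D'): step: R->1, L=4; D->plug->D->R->H->L->D->refl->F->L'->C->R'->E->plug->E
Char 9 ('C'): step: R->2, L=4; C->plug->G->R->A->L->C->refl->H->L'->G->R'->C->plug->G
Char 10 ('C'): step: R->3, L=4; C->plug->G->R->B->L->A->refl->G->L'->E->R'->E->plug->E
Char 11 ('C'): step: R->4, L=4; C->plug->G->R->B->L->A->refl->G->L'->E->R'->A->plug->A

A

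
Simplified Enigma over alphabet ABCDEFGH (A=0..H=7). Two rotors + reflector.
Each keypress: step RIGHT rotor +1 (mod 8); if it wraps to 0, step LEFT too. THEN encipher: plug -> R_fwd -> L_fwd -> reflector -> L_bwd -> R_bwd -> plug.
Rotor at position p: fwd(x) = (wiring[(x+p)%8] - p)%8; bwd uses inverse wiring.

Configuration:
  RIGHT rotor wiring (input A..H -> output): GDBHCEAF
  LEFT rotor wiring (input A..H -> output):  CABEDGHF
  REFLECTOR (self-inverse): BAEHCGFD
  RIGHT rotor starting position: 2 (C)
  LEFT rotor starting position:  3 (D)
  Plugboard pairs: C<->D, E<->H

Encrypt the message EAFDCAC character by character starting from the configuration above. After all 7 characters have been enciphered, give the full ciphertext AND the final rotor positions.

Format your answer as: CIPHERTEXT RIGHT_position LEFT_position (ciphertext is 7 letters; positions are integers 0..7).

Answer: BFBFGFE 1 4

Derivation:
Char 1 ('E'): step: R->3, L=3; E->plug->H->R->G->L->F->refl->G->L'->H->R'->B->plug->B
Char 2 ('A'): step: R->4, L=3; A->plug->A->R->G->L->F->refl->G->L'->H->R'->F->plug->F
Char 3 ('F'): step: R->5, L=3; F->plug->F->R->E->L->C->refl->E->L'->D->R'->B->plug->B
Char 4 ('D'): step: R->6, L=3; D->plug->C->R->A->L->B->refl->A->L'->B->R'->F->plug->F
Char 5 ('C'): step: R->7, L=3; C->plug->D->R->C->L->D->refl->H->L'->F->R'->G->plug->G
Char 6 ('A'): step: R->0, L->4 (L advanced); A->plug->A->R->G->L->F->refl->G->L'->E->R'->F->plug->F
Char 7 ('C'): step: R->1, L=4; C->plug->D->R->B->L->C->refl->E->L'->F->R'->H->plug->E
Final: ciphertext=BFBFGFE, RIGHT=1, LEFT=4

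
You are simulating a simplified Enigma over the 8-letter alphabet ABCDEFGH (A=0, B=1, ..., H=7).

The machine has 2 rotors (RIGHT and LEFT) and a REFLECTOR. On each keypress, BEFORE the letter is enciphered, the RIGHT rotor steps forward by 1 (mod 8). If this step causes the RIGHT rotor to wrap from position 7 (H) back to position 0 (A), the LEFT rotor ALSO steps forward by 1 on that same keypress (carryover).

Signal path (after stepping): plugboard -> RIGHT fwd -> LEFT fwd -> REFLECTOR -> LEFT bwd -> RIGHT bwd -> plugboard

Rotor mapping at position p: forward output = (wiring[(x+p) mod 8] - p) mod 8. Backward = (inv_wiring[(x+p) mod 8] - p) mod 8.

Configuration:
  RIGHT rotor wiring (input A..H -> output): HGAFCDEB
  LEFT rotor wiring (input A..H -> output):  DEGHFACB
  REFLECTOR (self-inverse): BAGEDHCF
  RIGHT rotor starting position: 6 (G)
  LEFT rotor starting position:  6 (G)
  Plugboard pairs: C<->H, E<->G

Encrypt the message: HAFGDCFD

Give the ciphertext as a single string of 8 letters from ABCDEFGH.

Char 1 ('H'): step: R->7, L=6; H->plug->C->R->H->L->C->refl->G->L'->D->R'->F->plug->F
Char 2 ('A'): step: R->0, L->7 (L advanced); A->plug->A->R->H->L->D->refl->E->L'->B->R'->H->plug->C
Char 3 ('F'): step: R->1, L=7; F->plug->F->R->D->L->H->refl->F->L'->C->R'->E->plug->G
Char 4 ('G'): step: R->2, L=7; G->plug->E->R->C->L->F->refl->H->L'->D->R'->B->plug->B
Char 5 ('D'): step: R->3, L=7; D->plug->D->R->B->L->E->refl->D->L'->H->R'->B->plug->B
Char 6 ('C'): step: R->4, L=7; C->plug->H->R->B->L->E->refl->D->L'->H->R'->B->plug->B
Char 7 ('F'): step: R->5, L=7; F->plug->F->R->D->L->H->refl->F->L'->C->R'->D->plug->D
Char 8 ('D'): step: R->6, L=7; D->plug->D->R->A->L->C->refl->G->L'->F->R'->H->plug->C

Answer: FCGBBBDC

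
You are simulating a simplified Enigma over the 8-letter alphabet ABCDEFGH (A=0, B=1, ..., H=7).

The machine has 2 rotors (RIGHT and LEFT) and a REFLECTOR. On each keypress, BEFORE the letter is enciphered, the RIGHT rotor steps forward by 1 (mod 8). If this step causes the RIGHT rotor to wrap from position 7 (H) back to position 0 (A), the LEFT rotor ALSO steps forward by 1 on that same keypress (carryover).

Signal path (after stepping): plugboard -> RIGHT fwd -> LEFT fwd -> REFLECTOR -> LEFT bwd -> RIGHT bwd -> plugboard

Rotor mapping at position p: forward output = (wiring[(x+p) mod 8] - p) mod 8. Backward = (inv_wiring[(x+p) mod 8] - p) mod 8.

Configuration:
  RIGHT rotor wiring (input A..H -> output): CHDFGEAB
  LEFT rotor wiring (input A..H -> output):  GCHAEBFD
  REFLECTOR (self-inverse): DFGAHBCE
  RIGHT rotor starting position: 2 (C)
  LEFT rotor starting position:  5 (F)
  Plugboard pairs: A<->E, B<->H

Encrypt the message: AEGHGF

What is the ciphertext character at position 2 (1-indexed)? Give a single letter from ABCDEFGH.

Char 1 ('A'): step: R->3, L=5; A->plug->E->R->G->L->D->refl->A->L'->B->R'->C->plug->C
Char 2 ('E'): step: R->4, L=5; E->plug->A->R->C->L->G->refl->C->L'->F->R'->D->plug->D

D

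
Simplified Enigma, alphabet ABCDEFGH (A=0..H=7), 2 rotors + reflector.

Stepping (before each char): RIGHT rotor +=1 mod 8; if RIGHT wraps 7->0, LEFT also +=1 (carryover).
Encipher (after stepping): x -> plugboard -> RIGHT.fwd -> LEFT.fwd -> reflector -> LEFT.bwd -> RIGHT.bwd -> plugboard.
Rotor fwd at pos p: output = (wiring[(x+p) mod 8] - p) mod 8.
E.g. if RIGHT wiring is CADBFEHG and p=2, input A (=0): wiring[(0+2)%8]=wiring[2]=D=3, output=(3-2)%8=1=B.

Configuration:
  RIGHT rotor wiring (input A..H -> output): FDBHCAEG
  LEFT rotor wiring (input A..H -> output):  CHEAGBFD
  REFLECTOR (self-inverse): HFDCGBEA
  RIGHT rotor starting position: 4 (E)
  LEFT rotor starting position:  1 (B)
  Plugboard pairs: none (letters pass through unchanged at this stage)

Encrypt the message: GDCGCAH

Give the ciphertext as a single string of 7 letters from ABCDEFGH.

Char 1 ('G'): step: R->5, L=1; G->plug->G->R->C->L->H->refl->A->L'->E->R'->F->plug->F
Char 2 ('D'): step: R->6, L=1; D->plug->D->R->F->L->E->refl->G->L'->A->R'->B->plug->B
Char 3 ('C'): step: R->7, L=1; C->plug->C->R->E->L->A->refl->H->L'->C->R'->D->plug->D
Char 4 ('G'): step: R->0, L->2 (L advanced); G->plug->G->R->E->L->D->refl->C->L'->A->R'->F->plug->F
Char 5 ('C'): step: R->1, L=2; C->plug->C->R->G->L->A->refl->H->L'->D->R'->F->plug->F
Char 6 ('A'): step: R->2, L=2; A->plug->A->R->H->L->F->refl->B->L'->F->R'->B->plug->B
Char 7 ('H'): step: R->3, L=2; H->plug->H->R->G->L->A->refl->H->L'->D->R'->E->plug->E

Answer: FBDFFBE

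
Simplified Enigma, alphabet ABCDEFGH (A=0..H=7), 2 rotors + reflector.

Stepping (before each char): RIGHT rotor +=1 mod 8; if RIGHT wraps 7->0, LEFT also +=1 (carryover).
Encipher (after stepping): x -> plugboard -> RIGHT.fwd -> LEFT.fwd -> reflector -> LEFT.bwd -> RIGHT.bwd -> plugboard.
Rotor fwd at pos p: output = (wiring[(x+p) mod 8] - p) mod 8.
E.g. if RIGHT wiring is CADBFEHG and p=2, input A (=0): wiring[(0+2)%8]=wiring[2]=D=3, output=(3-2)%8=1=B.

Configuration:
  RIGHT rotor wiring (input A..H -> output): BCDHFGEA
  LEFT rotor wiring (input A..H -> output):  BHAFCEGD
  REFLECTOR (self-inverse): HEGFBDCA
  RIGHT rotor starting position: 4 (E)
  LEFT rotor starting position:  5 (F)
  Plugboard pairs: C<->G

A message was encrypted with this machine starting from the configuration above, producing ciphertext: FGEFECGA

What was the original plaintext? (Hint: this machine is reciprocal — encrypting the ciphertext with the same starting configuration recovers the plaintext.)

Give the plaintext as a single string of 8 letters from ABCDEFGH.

Answer: HFFGHDFB

Derivation:
Char 1 ('F'): step: R->5, L=5; F->plug->F->R->G->L->A->refl->H->L'->A->R'->H->plug->H
Char 2 ('G'): step: R->6, L=5; G->plug->C->R->D->L->E->refl->B->L'->B->R'->F->plug->F
Char 3 ('E'): step: R->7, L=5; E->plug->E->R->A->L->H->refl->A->L'->G->R'->F->plug->F
Char 4 ('F'): step: R->0, L->6 (L advanced); F->plug->F->R->G->L->E->refl->B->L'->D->R'->C->plug->G
Char 5 ('E'): step: R->1, L=6; E->plug->E->R->F->L->H->refl->A->L'->A->R'->H->plug->H
Char 6 ('C'): step: R->2, L=6; C->plug->G->R->H->L->G->refl->C->L'->E->R'->D->plug->D
Char 7 ('G'): step: R->3, L=6; G->plug->C->R->D->L->B->refl->E->L'->G->R'->F->plug->F
Char 8 ('A'): step: R->4, L=6; A->plug->A->R->B->L->F->refl->D->L'->C->R'->B->plug->B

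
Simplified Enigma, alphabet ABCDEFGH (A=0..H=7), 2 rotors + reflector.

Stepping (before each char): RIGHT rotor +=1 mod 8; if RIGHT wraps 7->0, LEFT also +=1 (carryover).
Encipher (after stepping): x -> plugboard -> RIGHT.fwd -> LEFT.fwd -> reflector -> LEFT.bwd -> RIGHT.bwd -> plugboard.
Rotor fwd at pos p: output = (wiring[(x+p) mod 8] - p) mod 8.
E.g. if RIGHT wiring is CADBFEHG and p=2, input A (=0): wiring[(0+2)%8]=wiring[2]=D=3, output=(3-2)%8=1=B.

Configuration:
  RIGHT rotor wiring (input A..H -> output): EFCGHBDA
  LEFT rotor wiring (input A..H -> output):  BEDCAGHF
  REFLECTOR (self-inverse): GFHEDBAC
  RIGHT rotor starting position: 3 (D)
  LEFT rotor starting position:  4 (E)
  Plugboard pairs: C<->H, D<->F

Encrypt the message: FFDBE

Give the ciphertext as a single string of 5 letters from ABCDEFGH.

Answer: ADBEG

Derivation:
Char 1 ('F'): step: R->4, L=4; F->plug->D->R->E->L->F->refl->B->L'->D->R'->A->plug->A
Char 2 ('F'): step: R->5, L=4; F->plug->D->R->H->L->G->refl->A->L'->F->R'->F->plug->D
Char 3 ('D'): step: R->6, L=4; D->plug->F->R->A->L->E->refl->D->L'->C->R'->B->plug->B
Char 4 ('B'): step: R->7, L=4; B->plug->B->R->F->L->A->refl->G->L'->H->R'->E->plug->E
Char 5 ('E'): step: R->0, L->5 (L advanced); E->plug->E->R->H->L->D->refl->E->L'->D->R'->G->plug->G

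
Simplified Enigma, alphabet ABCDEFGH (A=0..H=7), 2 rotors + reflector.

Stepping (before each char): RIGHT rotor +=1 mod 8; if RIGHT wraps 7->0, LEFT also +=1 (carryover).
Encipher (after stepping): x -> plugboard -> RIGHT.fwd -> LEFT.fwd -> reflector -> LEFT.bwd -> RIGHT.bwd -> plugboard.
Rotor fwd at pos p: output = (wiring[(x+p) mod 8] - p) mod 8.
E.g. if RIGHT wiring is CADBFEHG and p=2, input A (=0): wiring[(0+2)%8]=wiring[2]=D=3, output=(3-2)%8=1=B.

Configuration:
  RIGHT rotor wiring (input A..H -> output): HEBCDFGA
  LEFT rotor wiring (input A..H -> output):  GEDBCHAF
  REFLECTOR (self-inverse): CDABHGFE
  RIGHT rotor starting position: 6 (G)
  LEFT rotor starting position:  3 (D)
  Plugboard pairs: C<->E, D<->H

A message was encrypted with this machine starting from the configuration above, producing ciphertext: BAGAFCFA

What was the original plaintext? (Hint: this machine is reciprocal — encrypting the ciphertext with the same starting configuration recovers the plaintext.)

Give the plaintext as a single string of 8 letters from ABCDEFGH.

Char 1 ('B'): step: R->7, L=3; B->plug->B->R->A->L->G->refl->F->L'->D->R'->E->plug->C
Char 2 ('A'): step: R->0, L->4 (L advanced); A->plug->A->R->H->L->F->refl->G->L'->A->R'->H->plug->D
Char 3 ('G'): step: R->1, L=4; G->plug->G->R->H->L->F->refl->G->L'->A->R'->B->plug->B
Char 4 ('A'): step: R->2, L=4; A->plug->A->R->H->L->F->refl->G->L'->A->R'->B->plug->B
Char 5 ('F'): step: R->3, L=4; F->plug->F->R->E->L->C->refl->A->L'->F->R'->E->plug->C
Char 6 ('C'): step: R->4, L=4; C->plug->E->R->D->L->B->refl->D->L'->B->R'->B->plug->B
Char 7 ('F'): step: R->5, L=4; F->plug->F->R->E->L->C->refl->A->L'->F->R'->G->plug->G
Char 8 ('A'): step: R->6, L=4; A->plug->A->R->A->L->G->refl->F->L'->H->R'->H->plug->D

Answer: CDBBCBGD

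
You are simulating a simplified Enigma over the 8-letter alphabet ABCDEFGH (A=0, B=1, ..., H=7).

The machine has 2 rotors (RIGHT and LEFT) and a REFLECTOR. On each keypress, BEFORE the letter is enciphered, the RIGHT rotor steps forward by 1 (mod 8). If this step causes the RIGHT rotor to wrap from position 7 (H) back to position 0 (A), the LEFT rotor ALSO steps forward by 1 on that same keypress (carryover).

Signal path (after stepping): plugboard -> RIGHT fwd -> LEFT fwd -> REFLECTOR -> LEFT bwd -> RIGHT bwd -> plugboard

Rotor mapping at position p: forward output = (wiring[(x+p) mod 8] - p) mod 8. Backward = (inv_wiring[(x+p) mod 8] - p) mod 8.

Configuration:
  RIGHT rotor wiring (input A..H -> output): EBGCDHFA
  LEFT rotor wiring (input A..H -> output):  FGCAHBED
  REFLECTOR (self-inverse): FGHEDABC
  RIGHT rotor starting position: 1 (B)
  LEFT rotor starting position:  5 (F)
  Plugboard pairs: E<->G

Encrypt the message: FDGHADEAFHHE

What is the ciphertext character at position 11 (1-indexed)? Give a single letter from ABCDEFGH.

Char 1 ('F'): step: R->2, L=5; F->plug->F->R->G->L->D->refl->E->L'->A->R'->B->plug->B
Char 2 ('D'): step: R->3, L=5; D->plug->D->R->C->L->G->refl->B->L'->E->R'->C->plug->C
Char 3 ('G'): step: R->4, L=5; G->plug->E->R->A->L->E->refl->D->L'->G->R'->H->plug->H
Char 4 ('H'): step: R->5, L=5; H->plug->H->R->G->L->D->refl->E->L'->A->R'->B->plug->B
Char 5 ('A'): step: R->6, L=5; A->plug->A->R->H->L->C->refl->H->L'->B->R'->H->plug->H
Char 6 ('D'): step: R->7, L=5; D->plug->D->R->H->L->C->refl->H->L'->B->R'->A->plug->A
Char 7 ('E'): step: R->0, L->6 (L advanced); E->plug->G->R->F->L->C->refl->H->L'->C->R'->D->plug->D
Char 8 ('A'): step: R->1, L=6; A->plug->A->R->A->L->G->refl->B->L'->G->R'->E->plug->G
Char 9 ('F'): step: R->2, L=6; F->plug->F->R->G->L->B->refl->G->L'->A->R'->B->plug->B
Char 10 ('H'): step: R->3, L=6; H->plug->H->R->D->L->A->refl->F->L'->B->R'->F->plug->F
Char 11 ('H'): step: R->4, L=6; H->plug->H->R->G->L->B->refl->G->L'->A->R'->E->plug->G

G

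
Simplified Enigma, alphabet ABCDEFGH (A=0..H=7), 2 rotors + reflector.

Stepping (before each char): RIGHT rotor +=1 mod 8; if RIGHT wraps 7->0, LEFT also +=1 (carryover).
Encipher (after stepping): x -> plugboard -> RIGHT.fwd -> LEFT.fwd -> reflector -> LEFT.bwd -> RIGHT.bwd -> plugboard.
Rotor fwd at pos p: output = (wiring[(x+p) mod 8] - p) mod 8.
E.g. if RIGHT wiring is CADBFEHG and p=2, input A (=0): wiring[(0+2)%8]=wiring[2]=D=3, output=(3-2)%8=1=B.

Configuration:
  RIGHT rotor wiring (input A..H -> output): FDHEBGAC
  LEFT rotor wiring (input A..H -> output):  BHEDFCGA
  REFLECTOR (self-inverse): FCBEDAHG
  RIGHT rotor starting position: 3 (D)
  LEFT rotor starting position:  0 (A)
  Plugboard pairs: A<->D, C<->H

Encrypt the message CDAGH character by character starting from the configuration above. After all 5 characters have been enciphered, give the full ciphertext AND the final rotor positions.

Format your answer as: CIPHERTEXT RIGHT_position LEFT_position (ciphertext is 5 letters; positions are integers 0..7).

Char 1 ('C'): step: R->4, L=0; C->plug->H->R->A->L->B->refl->C->L'->F->R'->A->plug->D
Char 2 ('D'): step: R->5, L=0; D->plug->A->R->B->L->H->refl->G->L'->G->R'->E->plug->E
Char 3 ('A'): step: R->6, L=0; A->plug->D->R->F->L->C->refl->B->L'->A->R'->H->plug->C
Char 4 ('G'): step: R->7, L=0; G->plug->G->R->H->L->A->refl->F->L'->E->R'->C->plug->H
Char 5 ('H'): step: R->0, L->1 (L advanced); H->plug->C->R->H->L->A->refl->F->L'->F->R'->A->plug->D
Final: ciphertext=DECHD, RIGHT=0, LEFT=1

Answer: DECHD 0 1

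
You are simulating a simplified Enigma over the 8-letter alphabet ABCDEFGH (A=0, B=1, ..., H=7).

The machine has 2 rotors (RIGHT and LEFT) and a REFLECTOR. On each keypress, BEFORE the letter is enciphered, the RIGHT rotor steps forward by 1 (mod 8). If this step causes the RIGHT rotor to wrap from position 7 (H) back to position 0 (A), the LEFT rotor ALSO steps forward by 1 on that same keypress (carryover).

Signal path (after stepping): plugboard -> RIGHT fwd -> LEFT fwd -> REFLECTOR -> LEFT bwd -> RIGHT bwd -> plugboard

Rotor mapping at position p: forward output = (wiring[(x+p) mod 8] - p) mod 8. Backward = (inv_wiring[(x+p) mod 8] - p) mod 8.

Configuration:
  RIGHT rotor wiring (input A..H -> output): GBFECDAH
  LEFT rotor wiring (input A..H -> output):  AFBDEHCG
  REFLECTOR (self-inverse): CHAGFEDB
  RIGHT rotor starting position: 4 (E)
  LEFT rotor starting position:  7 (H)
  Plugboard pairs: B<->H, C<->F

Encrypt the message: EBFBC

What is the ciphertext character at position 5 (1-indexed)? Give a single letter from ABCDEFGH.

Char 1 ('E'): step: R->5, L=7; E->plug->E->R->E->L->E->refl->F->L'->F->R'->H->plug->B
Char 2 ('B'): step: R->6, L=7; B->plug->H->R->F->L->F->refl->E->L'->E->R'->G->plug->G
Char 3 ('F'): step: R->7, L=7; F->plug->C->R->C->L->G->refl->D->L'->H->R'->B->plug->H
Char 4 ('B'): step: R->0, L->0 (L advanced); B->plug->H->R->H->L->G->refl->D->L'->D->R'->F->plug->C
Char 5 ('C'): step: R->1, L=0; C->plug->F->R->H->L->G->refl->D->L'->D->R'->C->plug->F

F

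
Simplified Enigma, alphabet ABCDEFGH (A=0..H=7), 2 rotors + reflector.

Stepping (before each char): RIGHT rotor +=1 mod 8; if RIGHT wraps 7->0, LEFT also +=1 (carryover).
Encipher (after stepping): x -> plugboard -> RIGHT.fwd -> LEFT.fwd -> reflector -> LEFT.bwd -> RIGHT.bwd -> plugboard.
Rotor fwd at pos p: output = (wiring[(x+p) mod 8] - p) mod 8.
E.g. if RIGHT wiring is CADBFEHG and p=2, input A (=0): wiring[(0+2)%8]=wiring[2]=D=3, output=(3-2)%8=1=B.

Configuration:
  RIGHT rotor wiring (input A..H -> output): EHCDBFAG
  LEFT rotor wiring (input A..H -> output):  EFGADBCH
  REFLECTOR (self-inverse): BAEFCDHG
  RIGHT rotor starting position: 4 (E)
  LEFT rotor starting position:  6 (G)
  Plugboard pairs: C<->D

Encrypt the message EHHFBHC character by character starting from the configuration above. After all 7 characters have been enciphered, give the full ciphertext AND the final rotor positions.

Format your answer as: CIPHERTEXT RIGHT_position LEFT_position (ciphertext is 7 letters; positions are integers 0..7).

Answer: BDEHFEB 3 7

Derivation:
Char 1 ('E'): step: R->5, L=6; E->plug->E->R->C->L->G->refl->H->L'->D->R'->B->plug->B
Char 2 ('H'): step: R->6, L=6; H->plug->H->R->H->L->D->refl->F->L'->G->R'->C->plug->D
Char 3 ('H'): step: R->7, L=6; H->plug->H->R->B->L->B->refl->A->L'->E->R'->E->plug->E
Char 4 ('F'): step: R->0, L->7 (L advanced); F->plug->F->R->F->L->E->refl->C->L'->G->R'->H->plug->H
Char 5 ('B'): step: R->1, L=7; B->plug->B->R->B->L->F->refl->D->L'->H->R'->F->plug->F
Char 6 ('H'): step: R->2, L=7; H->plug->H->R->F->L->E->refl->C->L'->G->R'->E->plug->E
Char 7 ('C'): step: R->3, L=7; C->plug->D->R->F->L->E->refl->C->L'->G->R'->B->plug->B
Final: ciphertext=BDEHFEB, RIGHT=3, LEFT=7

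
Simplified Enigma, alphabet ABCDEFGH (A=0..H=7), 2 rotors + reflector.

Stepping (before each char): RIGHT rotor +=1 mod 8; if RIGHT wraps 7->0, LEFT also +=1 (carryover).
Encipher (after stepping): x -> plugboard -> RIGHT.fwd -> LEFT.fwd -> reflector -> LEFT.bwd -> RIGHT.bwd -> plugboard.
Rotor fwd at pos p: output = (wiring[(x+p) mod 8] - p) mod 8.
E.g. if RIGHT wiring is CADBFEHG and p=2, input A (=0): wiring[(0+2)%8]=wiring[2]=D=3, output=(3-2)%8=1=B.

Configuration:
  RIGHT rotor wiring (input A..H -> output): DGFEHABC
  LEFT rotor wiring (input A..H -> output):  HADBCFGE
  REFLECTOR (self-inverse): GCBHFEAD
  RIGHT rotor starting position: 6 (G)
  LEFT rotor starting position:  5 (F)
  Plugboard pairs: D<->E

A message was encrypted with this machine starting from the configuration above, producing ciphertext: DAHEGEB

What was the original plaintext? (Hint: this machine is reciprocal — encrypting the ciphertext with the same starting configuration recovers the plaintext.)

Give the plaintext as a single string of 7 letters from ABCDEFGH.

Answer: FHCHHBE

Derivation:
Char 1 ('D'): step: R->7, L=5; D->plug->E->R->F->L->G->refl->A->L'->A->R'->F->plug->F
Char 2 ('A'): step: R->0, L->6 (L advanced); A->plug->A->R->D->L->C->refl->B->L'->C->R'->H->plug->H
Char 3 ('H'): step: R->1, L=6; H->plug->H->R->C->L->B->refl->C->L'->D->R'->C->plug->C
Char 4 ('E'): step: R->2, L=6; E->plug->D->R->G->L->E->refl->F->L'->E->R'->H->plug->H
Char 5 ('G'): step: R->3, L=6; G->plug->G->R->D->L->C->refl->B->L'->C->R'->H->plug->H
Char 6 ('E'): step: R->4, L=6; E->plug->D->R->G->L->E->refl->F->L'->E->R'->B->plug->B
Char 7 ('B'): step: R->5, L=6; B->plug->B->R->E->L->F->refl->E->L'->G->R'->D->plug->E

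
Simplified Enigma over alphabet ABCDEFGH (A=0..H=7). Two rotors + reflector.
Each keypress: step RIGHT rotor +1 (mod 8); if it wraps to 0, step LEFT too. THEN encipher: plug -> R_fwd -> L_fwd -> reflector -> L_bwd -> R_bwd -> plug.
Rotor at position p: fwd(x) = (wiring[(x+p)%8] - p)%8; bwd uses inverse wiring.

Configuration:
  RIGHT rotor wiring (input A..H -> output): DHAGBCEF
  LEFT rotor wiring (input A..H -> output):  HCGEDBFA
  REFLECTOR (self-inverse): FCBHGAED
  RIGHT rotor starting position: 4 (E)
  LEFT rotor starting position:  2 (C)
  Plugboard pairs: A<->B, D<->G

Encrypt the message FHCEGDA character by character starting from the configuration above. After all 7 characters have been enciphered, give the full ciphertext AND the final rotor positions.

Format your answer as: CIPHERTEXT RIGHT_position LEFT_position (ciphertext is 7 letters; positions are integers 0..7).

Answer: HDHDFAC 3 3

Derivation:
Char 1 ('F'): step: R->5, L=2; F->plug->F->R->D->L->H->refl->D->L'->E->R'->H->plug->H
Char 2 ('H'): step: R->6, L=2; H->plug->H->R->E->L->D->refl->H->L'->D->R'->G->plug->D
Char 3 ('C'): step: R->7, L=2; C->plug->C->R->A->L->E->refl->G->L'->F->R'->H->plug->H
Char 4 ('E'): step: R->0, L->3 (L advanced); E->plug->E->R->B->L->A->refl->F->L'->E->R'->G->plug->D
Char 5 ('G'): step: R->1, L=3; G->plug->D->R->A->L->B->refl->C->L'->D->R'->F->plug->F
Char 6 ('D'): step: R->2, L=3; D->plug->G->R->B->L->A->refl->F->L'->E->R'->B->plug->A
Char 7 ('A'): step: R->3, L=3; A->plug->B->R->G->L->H->refl->D->L'->H->R'->C->plug->C
Final: ciphertext=HDHDFAC, RIGHT=3, LEFT=3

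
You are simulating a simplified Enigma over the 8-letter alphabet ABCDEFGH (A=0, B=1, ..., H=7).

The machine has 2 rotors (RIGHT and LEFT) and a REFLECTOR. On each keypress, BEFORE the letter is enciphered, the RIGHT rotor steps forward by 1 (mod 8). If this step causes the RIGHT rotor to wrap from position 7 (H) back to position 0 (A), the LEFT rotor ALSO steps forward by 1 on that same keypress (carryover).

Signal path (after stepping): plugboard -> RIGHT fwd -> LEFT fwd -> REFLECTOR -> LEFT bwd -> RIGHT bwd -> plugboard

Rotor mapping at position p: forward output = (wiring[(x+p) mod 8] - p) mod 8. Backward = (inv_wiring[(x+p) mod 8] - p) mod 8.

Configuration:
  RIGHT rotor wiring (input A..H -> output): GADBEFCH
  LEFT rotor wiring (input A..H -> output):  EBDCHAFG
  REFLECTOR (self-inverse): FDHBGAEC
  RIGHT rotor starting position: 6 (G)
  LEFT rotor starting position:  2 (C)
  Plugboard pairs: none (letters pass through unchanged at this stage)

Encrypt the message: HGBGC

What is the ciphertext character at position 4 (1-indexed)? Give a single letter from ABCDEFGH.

Char 1 ('H'): step: R->7, L=2; H->plug->H->R->D->L->G->refl->E->L'->F->R'->F->plug->F
Char 2 ('G'): step: R->0, L->3 (L advanced); G->plug->G->R->C->L->F->refl->A->L'->H->R'->H->plug->H
Char 3 ('B'): step: R->1, L=3; B->plug->B->R->C->L->F->refl->A->L'->H->R'->A->plug->A
Char 4 ('G'): step: R->2, L=3; G->plug->G->R->E->L->D->refl->B->L'->F->R'->F->plug->F

F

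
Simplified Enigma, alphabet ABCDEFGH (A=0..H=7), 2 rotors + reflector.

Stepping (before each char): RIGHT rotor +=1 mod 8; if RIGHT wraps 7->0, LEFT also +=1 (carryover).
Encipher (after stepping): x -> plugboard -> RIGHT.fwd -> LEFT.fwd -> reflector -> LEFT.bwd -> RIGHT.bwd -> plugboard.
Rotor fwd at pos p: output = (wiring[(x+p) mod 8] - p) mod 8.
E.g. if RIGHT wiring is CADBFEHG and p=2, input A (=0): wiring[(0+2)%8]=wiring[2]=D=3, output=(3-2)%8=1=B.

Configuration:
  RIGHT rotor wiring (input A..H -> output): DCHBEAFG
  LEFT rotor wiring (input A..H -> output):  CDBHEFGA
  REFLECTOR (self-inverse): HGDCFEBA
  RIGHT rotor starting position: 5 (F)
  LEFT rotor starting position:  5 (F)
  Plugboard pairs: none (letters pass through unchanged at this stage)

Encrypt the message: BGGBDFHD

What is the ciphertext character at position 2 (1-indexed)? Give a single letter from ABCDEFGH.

Char 1 ('B'): step: R->6, L=5; B->plug->B->R->A->L->A->refl->H->L'->H->R'->A->plug->A
Char 2 ('G'): step: R->7, L=5; G->plug->G->R->B->L->B->refl->G->L'->E->R'->B->plug->B

B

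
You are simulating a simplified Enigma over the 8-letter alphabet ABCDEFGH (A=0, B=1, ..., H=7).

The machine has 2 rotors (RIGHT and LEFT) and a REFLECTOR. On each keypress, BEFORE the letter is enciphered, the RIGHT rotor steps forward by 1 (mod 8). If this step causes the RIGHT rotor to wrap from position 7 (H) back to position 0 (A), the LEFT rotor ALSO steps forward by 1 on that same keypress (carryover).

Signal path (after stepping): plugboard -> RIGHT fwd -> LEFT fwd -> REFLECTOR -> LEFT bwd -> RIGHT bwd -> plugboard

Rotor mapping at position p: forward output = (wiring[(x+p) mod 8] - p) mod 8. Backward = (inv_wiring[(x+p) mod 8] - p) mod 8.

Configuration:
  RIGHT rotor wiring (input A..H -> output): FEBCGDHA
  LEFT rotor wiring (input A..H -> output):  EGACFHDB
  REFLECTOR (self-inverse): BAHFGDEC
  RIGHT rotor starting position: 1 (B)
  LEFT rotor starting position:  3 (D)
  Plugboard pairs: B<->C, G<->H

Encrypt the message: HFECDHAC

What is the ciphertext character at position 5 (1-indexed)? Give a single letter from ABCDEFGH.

Char 1 ('H'): step: R->2, L=3; H->plug->G->R->D->L->A->refl->B->L'->F->R'->E->plug->E
Char 2 ('F'): step: R->3, L=3; F->plug->F->R->C->L->E->refl->G->L'->E->R'->D->plug->D
Char 3 ('E'): step: R->4, L=3; E->plug->E->R->B->L->C->refl->H->L'->A->R'->F->plug->F
Char 4 ('C'): step: R->5, L=3; C->plug->B->R->C->L->E->refl->G->L'->E->R'->F->plug->F
Char 5 ('D'): step: R->6, L=3; D->plug->D->R->G->L->D->refl->F->L'->H->R'->C->plug->B

B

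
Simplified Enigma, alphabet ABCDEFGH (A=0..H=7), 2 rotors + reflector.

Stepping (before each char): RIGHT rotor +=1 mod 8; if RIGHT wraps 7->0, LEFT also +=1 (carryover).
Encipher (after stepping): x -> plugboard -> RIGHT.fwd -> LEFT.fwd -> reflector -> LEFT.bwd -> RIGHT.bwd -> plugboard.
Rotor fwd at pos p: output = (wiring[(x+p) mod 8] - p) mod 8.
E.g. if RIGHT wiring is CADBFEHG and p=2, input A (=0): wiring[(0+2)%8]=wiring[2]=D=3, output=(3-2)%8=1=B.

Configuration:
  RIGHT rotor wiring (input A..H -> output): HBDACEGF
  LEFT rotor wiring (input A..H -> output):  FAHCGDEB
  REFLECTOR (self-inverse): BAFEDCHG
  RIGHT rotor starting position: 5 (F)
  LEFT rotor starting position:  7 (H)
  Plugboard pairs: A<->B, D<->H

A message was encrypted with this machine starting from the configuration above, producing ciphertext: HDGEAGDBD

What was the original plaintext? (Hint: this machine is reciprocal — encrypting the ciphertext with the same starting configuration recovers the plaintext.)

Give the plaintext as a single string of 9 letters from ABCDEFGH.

Char 1 ('H'): step: R->6, L=7; H->plug->D->R->D->L->A->refl->B->L'->C->R'->F->plug->F
Char 2 ('D'): step: R->7, L=7; D->plug->H->R->H->L->F->refl->C->L'->A->R'->B->plug->A
Char 3 ('G'): step: R->0, L->0 (L advanced); G->plug->G->R->G->L->E->refl->D->L'->F->R'->H->plug->D
Char 4 ('E'): step: R->1, L=0; E->plug->E->R->D->L->C->refl->F->L'->A->R'->A->plug->B
Char 5 ('A'): step: R->2, L=0; A->plug->B->R->G->L->E->refl->D->L'->F->R'->G->plug->G
Char 6 ('G'): step: R->3, L=0; G->plug->G->R->G->L->E->refl->D->L'->F->R'->A->plug->B
Char 7 ('D'): step: R->4, L=0; D->plug->H->R->E->L->G->refl->H->L'->C->R'->C->plug->C
Char 8 ('B'): step: R->5, L=0; B->plug->A->R->H->L->B->refl->A->L'->B->R'->B->plug->A
Char 9 ('D'): step: R->6, L=0; D->plug->H->R->G->L->E->refl->D->L'->F->R'->E->plug->E

Answer: FADBGBCAE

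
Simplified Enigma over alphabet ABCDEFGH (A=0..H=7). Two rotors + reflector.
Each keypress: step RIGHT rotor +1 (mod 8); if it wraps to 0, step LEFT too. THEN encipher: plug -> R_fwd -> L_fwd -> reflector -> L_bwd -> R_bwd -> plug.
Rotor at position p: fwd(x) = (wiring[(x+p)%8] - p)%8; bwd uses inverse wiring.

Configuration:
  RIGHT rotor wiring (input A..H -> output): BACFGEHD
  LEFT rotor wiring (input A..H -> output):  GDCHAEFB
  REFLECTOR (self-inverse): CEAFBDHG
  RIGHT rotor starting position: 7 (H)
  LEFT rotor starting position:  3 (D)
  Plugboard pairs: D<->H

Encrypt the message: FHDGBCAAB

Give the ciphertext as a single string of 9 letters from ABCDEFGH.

Answer: AFEFAFECF

Derivation:
Char 1 ('F'): step: R->0, L->4 (L advanced); F->plug->F->R->E->L->C->refl->A->L'->B->R'->A->plug->A
Char 2 ('H'): step: R->1, L=4; H->plug->D->R->F->L->H->refl->G->L'->G->R'->F->plug->F
Char 3 ('D'): step: R->2, L=4; D->plug->H->R->G->L->G->refl->H->L'->F->R'->E->plug->E
Char 4 ('G'): step: R->3, L=4; G->plug->G->R->F->L->H->refl->G->L'->G->R'->F->plug->F
Char 5 ('B'): step: R->4, L=4; B->plug->B->R->A->L->E->refl->B->L'->C->R'->A->plug->A
Char 6 ('C'): step: R->5, L=4; C->plug->C->R->G->L->G->refl->H->L'->F->R'->F->plug->F
Char 7 ('A'): step: R->6, L=4; A->plug->A->R->B->L->A->refl->C->L'->E->R'->E->plug->E
Char 8 ('A'): step: R->7, L=4; A->plug->A->R->E->L->C->refl->A->L'->B->R'->C->plug->C
Char 9 ('B'): step: R->0, L->5 (L advanced); B->plug->B->R->A->L->H->refl->G->L'->E->R'->F->plug->F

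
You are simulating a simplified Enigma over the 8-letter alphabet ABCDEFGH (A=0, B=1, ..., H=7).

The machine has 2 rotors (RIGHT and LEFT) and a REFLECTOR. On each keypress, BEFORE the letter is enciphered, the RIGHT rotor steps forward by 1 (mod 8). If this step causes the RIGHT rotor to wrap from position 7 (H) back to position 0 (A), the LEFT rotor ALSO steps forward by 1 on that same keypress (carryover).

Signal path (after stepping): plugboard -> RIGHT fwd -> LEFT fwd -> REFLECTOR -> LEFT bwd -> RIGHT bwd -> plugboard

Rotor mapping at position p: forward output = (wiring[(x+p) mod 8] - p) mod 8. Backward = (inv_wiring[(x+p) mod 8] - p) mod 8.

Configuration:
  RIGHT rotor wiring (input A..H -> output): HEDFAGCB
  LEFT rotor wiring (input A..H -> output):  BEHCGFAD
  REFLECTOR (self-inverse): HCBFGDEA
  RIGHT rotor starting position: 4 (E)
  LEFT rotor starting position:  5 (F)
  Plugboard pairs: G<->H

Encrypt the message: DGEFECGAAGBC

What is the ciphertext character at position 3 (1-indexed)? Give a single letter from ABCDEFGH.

Char 1 ('D'): step: R->5, L=5; D->plug->D->R->C->L->G->refl->E->L'->D->R'->H->plug->G
Char 2 ('G'): step: R->6, L=5; G->plug->H->R->A->L->A->refl->H->L'->E->R'->A->plug->A
Char 3 ('E'): step: R->7, L=5; E->plug->E->R->G->L->F->refl->D->L'->B->R'->F->plug->F

F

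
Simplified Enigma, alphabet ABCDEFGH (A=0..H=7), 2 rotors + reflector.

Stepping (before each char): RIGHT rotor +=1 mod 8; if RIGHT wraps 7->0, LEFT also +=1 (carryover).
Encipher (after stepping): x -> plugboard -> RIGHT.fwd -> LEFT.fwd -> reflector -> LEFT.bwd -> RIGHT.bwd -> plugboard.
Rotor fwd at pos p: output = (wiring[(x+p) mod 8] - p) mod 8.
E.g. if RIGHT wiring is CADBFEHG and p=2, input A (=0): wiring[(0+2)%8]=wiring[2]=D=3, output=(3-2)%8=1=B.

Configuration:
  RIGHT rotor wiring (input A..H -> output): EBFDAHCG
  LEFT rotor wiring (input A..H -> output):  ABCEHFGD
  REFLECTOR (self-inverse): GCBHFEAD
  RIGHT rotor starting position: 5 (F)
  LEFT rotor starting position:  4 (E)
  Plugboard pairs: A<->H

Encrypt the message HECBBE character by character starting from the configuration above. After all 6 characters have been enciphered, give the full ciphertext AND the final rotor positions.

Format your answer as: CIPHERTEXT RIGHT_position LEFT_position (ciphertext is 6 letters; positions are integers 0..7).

Char 1 ('H'): step: R->6, L=4; H->plug->A->R->E->L->E->refl->F->L'->F->R'->F->plug->F
Char 2 ('E'): step: R->7, L=4; E->plug->E->R->E->L->E->refl->F->L'->F->R'->B->plug->B
Char 3 ('C'): step: R->0, L->5 (L advanced); C->plug->C->R->F->L->F->refl->E->L'->E->R'->A->plug->H
Char 4 ('B'): step: R->1, L=5; B->plug->B->R->E->L->E->refl->F->L'->F->R'->G->plug->G
Char 5 ('B'): step: R->2, L=5; B->plug->B->R->B->L->B->refl->C->L'->H->R'->H->plug->A
Char 6 ('E'): step: R->3, L=5; E->plug->E->R->D->L->D->refl->H->L'->G->R'->G->plug->G
Final: ciphertext=FBHGAG, RIGHT=3, LEFT=5

Answer: FBHGAG 3 5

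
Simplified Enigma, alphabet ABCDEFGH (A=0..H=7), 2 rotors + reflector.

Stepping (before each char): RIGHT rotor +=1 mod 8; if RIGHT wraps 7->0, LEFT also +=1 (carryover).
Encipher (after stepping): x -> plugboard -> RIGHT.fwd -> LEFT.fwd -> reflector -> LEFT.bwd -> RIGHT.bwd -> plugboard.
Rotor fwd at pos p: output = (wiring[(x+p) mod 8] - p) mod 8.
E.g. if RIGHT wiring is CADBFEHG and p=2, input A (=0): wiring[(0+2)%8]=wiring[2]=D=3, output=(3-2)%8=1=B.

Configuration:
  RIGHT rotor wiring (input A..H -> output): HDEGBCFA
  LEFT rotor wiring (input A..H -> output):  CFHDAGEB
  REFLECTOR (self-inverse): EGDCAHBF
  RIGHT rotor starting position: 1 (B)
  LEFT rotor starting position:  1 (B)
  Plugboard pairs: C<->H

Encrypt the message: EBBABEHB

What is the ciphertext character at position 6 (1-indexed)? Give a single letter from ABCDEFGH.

Char 1 ('E'): step: R->2, L=1; E->plug->E->R->D->L->H->refl->F->L'->E->R'->B->plug->B
Char 2 ('B'): step: R->3, L=1; B->plug->B->R->G->L->A->refl->E->L'->A->R'->G->plug->G
Char 3 ('B'): step: R->4, L=1; B->plug->B->R->G->L->A->refl->E->L'->A->R'->G->plug->G
Char 4 ('A'): step: R->5, L=1; A->plug->A->R->F->L->D->refl->C->L'->C->R'->D->plug->D
Char 5 ('B'): step: R->6, L=1; B->plug->B->R->C->L->C->refl->D->L'->F->R'->D->plug->D
Char 6 ('E'): step: R->7, L=1; E->plug->E->R->H->L->B->refl->G->L'->B->R'->A->plug->A

A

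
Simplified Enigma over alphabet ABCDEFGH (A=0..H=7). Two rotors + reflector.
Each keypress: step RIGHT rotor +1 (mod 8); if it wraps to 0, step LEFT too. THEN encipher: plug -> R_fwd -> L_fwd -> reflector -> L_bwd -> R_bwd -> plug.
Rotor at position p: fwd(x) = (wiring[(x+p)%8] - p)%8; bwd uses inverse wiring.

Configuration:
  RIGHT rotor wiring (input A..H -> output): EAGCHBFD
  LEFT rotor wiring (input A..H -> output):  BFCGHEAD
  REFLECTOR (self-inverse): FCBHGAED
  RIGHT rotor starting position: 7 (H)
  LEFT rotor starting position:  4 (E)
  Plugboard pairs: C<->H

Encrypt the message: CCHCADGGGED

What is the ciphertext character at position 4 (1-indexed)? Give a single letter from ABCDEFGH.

Char 1 ('C'): step: R->0, L->5 (L advanced); C->plug->H->R->D->L->E->refl->G->L'->C->R'->D->plug->D
Char 2 ('C'): step: R->1, L=5; C->plug->H->R->D->L->E->refl->G->L'->C->R'->G->plug->G
Char 3 ('H'): step: R->2, L=5; H->plug->C->R->F->L->F->refl->A->L'->E->R'->A->plug->A
Char 4 ('C'): step: R->3, L=5; C->plug->H->R->D->L->E->refl->G->L'->C->R'->D->plug->D

D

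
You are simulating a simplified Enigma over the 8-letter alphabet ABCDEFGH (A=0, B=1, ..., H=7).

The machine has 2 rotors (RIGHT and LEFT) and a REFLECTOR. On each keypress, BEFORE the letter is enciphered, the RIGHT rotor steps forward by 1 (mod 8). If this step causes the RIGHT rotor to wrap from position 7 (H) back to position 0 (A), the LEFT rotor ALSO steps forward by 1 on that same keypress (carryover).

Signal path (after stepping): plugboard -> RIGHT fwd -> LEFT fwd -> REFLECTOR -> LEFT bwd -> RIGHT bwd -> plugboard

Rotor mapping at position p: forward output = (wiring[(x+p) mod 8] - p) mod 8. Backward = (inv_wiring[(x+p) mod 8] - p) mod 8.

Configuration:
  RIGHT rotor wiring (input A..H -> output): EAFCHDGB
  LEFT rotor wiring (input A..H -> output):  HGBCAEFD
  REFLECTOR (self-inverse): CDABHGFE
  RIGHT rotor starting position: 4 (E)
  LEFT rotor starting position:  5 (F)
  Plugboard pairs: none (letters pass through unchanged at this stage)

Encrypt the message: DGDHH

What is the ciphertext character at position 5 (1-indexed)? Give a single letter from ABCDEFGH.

Char 1 ('D'): step: R->5, L=5; D->plug->D->R->H->L->D->refl->B->L'->E->R'->C->plug->C
Char 2 ('G'): step: R->6, L=5; G->plug->G->R->B->L->A->refl->C->L'->D->R'->B->plug->B
Char 3 ('D'): step: R->7, L=5; D->plug->D->R->G->L->F->refl->G->L'->C->R'->A->plug->A
Char 4 ('H'): step: R->0, L->6 (L advanced); H->plug->H->R->B->L->F->refl->G->L'->H->R'->E->plug->E
Char 5 ('H'): step: R->1, L=6; H->plug->H->R->D->L->A->refl->C->L'->G->R'->D->plug->D

D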